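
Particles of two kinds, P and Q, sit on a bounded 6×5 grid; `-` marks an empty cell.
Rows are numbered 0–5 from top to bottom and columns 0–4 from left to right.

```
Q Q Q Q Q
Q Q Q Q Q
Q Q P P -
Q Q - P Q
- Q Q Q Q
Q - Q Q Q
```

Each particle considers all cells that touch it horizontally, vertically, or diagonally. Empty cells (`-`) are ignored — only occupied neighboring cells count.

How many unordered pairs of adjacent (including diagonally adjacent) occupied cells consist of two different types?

Scan each occupied cell's neighbors to the right and below (and the two forward diagonals) so each pair is counted once.
Row 0: Q(0,0)–Q(0,1)= Q(0,0)–Q(1,0)= Q(0,0)–Q(1,1)= Q(0,1)–Q(0,2)= Q(0,1)–Q(1,1)= Q(0,1)–Q(1,2)= Q(0,1)–Q(1,0)= Q(0,2)–Q(0,3)= Q(0,2)–Q(1,2)= Q(0,2)–Q(1,3)= Q(0,2)–Q(1,1)= Q(0,3)–Q(0,4)= Q(0,3)–Q(1,3)= Q(0,3)–Q(1,4)= Q(0,3)–Q(1,2)= Q(0,4)–Q(1,4)= Q(0,4)–Q(1,3)=  → 0/17 unlike.
Row 1: Q(1,0)–Q(1,1)= Q(1,0)–Q(2,0)= Q(1,0)–Q(2,1)= Q(1,1)–Q(1,2)= Q(1,1)–Q(2,1)= Q(1,1)–P(2,2)≠ Q(1,1)–Q(2,0)= Q(1,2)–Q(1,3)= Q(1,2)–P(2,2)≠ Q(1,2)–P(2,3)≠ Q(1,2)–Q(2,1)= Q(1,3)–Q(1,4)= Q(1,3)–P(2,3)≠ Q(1,3)–P(2,2)≠ Q(1,4)–P(2,3)≠  → 6/15 unlike.
Row 2: Q(2,0)–Q(2,1)= Q(2,0)–Q(3,0)= Q(2,0)–Q(3,1)= Q(2,1)–P(2,2)≠ Q(2,1)–Q(3,1)= Q(2,1)–Q(3,0)= P(2,2)–P(2,3)= P(2,2)–P(3,3)= P(2,2)–Q(3,1)≠ P(2,3)–P(3,3)= P(2,3)–Q(3,4)≠  → 3/11 unlike.
Row 3: Q(3,0)–Q(3,1)= Q(3,0)–Q(4,1)= Q(3,1)–Q(4,1)= Q(3,1)–Q(4,2)= P(3,3)–Q(3,4)≠ P(3,3)–Q(4,3)≠ P(3,3)–Q(4,4)≠ P(3,3)–Q(4,2)≠ Q(3,4)–Q(4,4)= Q(3,4)–Q(4,3)=  → 4/10 unlike.
Row 4: Q(4,1)–Q(4,2)= Q(4,1)–Q(5,2)= Q(4,1)–Q(5,0)= Q(4,2)–Q(4,3)= Q(4,2)–Q(5,2)= Q(4,2)–Q(5,3)= Q(4,3)–Q(4,4)= Q(4,3)–Q(5,3)= Q(4,3)–Q(5,4)= Q(4,3)–Q(5,2)= Q(4,4)–Q(5,4)= Q(4,4)–Q(5,3)=  → 0/12 unlike.
Row 5: Q(5,2)–Q(5,3)= Q(5,3)–Q(5,4)=  → 0/2 unlike.
Total adjacent occupied pairs: 67; unlike-type pairs: 13.

13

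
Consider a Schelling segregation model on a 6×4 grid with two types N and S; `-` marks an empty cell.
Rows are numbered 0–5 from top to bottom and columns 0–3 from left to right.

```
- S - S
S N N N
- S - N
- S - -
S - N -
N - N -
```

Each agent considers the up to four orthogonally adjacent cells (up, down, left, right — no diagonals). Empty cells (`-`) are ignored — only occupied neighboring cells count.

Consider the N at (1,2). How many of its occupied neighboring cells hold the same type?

Occupied neighbors of (1,2): (1,1)=N, (1,3)=N.
Same type (N): 2 of 2.

2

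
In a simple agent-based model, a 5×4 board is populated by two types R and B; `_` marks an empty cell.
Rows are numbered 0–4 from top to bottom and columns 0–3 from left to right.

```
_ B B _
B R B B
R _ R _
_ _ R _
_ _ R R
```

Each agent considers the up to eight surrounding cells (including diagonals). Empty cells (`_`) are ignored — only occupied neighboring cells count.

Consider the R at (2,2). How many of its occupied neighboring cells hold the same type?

Occupied neighbors of (2,2): (1,1)=R, (1,2)=B, (1,3)=B, (3,2)=R.
Same type (R): 2 of 4.

2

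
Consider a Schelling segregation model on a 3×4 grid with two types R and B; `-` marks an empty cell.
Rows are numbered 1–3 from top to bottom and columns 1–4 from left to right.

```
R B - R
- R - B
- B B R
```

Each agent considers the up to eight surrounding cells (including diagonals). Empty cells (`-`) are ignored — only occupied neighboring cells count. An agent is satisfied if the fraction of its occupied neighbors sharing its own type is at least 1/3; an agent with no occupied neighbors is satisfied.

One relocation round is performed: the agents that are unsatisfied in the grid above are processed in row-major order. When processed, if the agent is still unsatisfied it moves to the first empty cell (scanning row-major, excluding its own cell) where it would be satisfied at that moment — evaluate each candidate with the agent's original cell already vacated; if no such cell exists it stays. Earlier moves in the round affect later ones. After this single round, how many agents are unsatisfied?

Initially unsatisfied (in order): (1,2), (1,4), (2,2), (3,4).
  (1,2) → (1,3).
  (1,4) → (1,2).
  (2,2): now satisfied by earlier moves; stays.
  (3,4) → (2,1).
Resulting grid:
R R B -
R R - B
- B B -
All satisfied now.

0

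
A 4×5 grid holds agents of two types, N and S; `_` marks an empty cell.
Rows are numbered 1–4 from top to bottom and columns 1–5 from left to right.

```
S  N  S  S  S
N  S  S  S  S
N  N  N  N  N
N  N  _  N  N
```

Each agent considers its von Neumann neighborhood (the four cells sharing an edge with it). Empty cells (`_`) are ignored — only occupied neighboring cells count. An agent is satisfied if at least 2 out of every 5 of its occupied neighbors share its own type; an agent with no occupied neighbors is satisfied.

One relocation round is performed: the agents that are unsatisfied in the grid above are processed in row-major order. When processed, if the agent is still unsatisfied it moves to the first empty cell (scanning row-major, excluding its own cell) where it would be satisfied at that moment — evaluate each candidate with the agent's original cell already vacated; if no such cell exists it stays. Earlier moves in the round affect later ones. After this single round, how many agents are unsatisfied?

0

Initially unsatisfied (in order): (1,1), (1,2), (2,1), (2,2).
  (1,1): no empty cell satisfies it; stays.
  (1,2) → (4,3).
  (2,1): no empty cell satisfies it; stays.
  (2,2) → (1,2).
Resulting grid:
S S S S S
N _ S S S
N N N N N
N N N N N
All satisfied now.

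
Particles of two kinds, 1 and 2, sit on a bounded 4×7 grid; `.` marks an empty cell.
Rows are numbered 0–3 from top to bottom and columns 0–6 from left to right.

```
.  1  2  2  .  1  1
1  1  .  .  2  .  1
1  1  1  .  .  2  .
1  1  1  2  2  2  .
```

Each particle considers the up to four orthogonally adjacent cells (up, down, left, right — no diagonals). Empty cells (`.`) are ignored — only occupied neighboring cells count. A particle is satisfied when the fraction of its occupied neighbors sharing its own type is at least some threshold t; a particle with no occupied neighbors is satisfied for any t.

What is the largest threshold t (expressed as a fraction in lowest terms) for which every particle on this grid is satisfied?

1/2

(0,1)1 1/2
(0,2)2 1/2
(0,3)2 1/1
(0,5)1 1/1
(0,6)1 2/2
(1,0)1 2/2
(1,1)1 3/3
(1,4)2 — no occupied neighbors
(1,6)1 1/1
(2,0)1 3/3
(2,1)1 4/4
(2,2)1 2/2
(2,5)2 1/1
(3,0)1 2/2
(3,1)1 3/3
(3,2)1 2/3
(3,3)2 1/2
(3,4)2 2/2
(3,5)2 2/2
The smallest same-type fraction is 1/2 at (0,1), which reduces to 1/2. Any threshold above that leaves this particle unsatisfied.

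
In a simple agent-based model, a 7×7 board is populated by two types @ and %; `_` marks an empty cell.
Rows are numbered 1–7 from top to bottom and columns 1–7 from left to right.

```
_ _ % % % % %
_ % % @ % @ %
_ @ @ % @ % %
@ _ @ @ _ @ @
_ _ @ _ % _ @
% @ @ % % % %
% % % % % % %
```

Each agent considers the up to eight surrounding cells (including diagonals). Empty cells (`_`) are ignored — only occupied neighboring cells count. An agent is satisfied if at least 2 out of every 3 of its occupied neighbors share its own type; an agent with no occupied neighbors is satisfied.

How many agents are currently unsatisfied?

20

(1,3)% 3/4 ok
(1,4)% 4/5 ok
(1,5)% 3/5 unhappy
(1,6)% 4/5 ok
(1,7)% 2/3 ok
(2,2)% 2/4 unhappy
(2,3)% 4/7 unhappy
(2,4)@ 2/8 unhappy
(2,5)% 5/8 unhappy
(2,6)@ 1/8 unhappy
(2,7)% 4/5 ok
(3,2)@ 3/5 unhappy
(3,3)@ 4/7 unhappy
(3,4)% 2/7 unhappy
(3,5)@ 4/7 unhappy
(3,6)% 3/7 unhappy
(3,7)% 2/5 unhappy
(4,1)@ 1/1 ok
(4,3)@ 4/5 ok
(4,4)@ 4/6 ok
(4,6)@ 3/6 unhappy
(4,7)@ 2/4 unhappy
(5,3)@ 4/5 ok
(5,5)% 3/5 unhappy
(5,7)@ 2/4 unhappy
(6,1)% 2/3 ok
(6,2)@ 2/6 unhappy
(6,3)@ 2/6 unhappy
(6,4)% 5/7 ok
(6,5)% 6/6 ok
(6,6)% 6/7 ok
(6,7)% 3/4 ok
(7,1)% 2/3 ok
(7,2)% 3/5 unhappy
(7,3)% 3/5 unhappy
(7,4)% 4/5 ok
(7,5)% 5/5 ok
(7,6)% 5/5 ok
(7,7)% 3/3 ok
Unsatisfied: (1,5), (2,2), (2,3), (2,4), (2,5), (2,6), (3,2), (3,3), (3,4), (3,5), (3,6), (3,7), (4,6), (4,7), (5,5), (5,7), (6,2), (6,3), (7,2), (7,3) — 20 in total.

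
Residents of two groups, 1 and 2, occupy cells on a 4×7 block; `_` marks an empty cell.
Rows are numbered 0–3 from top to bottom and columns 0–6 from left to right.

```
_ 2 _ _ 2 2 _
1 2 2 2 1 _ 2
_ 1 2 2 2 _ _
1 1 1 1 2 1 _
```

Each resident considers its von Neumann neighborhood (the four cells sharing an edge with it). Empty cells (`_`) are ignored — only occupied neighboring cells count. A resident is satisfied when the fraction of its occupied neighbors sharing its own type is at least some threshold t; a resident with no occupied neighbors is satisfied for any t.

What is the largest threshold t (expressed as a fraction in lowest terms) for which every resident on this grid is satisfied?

0/1

(0,1)2 1/1
(0,4)2 1/2
(0,5)2 1/1
(1,0)1 0/1
(1,1)2 2/4
(1,2)2 3/3
(1,3)2 2/3
(1,4)1 0/3
(1,6)2 — no occupied neighbors
(2,1)1 1/3
(2,2)2 2/4
(2,3)2 3/4
(2,4)2 2/3
(3,0)1 1/1
(3,1)1 3/3
(3,2)1 2/3
(3,3)1 1/3
(3,4)2 1/3
(3,5)1 0/1
The smallest same-type fraction is 0/1 at (1,0), which reduces to 0/1. Any threshold above that leaves this resident unsatisfied.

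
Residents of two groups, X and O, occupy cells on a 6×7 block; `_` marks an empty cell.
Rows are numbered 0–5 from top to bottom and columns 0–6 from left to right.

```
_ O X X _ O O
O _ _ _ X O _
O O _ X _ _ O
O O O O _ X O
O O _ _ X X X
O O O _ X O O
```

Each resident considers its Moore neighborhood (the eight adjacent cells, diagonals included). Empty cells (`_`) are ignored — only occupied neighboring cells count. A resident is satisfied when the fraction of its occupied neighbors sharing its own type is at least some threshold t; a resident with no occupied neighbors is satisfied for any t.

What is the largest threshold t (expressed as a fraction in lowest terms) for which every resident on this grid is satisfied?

Row 0: (0,1)O 1/2 · (0,2)X 1/2 · (0,3)X 2/2 · (0,5)O 2/3 · (0,6)O 2/2
Row 1: (1,0)O 3/3 · (1,4)X 2/4 · (1,5)O 3/4
Row 2: (2,0)O 4/4 · (2,1)O 5/5 · (2,3)X 1/3 · (2,6)O 2/3
Row 3: (3,0)O 5/5 · (3,1)O 6/6 · (3,2)O 4/5 · (3,3)O 1/3 · (3,5)X 3/5 · (3,6)O 1/4
Row 4: (4,0)O 5/5 · (4,1)O 7/7 · (4,4)X 3/5 · (4,5)X 4/7 · (4,6)X 2/5
Row 5: (5,0)O 3/3 · (5,1)O 4/4 · (5,2)O 2/2 · (5,4)X 2/3 · (5,5)O 1/5 · (5,6)O 1/3
The smallest same-type fraction is 1/5 at (5,5), which reduces to 1/5. Any threshold above that leaves this resident unsatisfied.

1/5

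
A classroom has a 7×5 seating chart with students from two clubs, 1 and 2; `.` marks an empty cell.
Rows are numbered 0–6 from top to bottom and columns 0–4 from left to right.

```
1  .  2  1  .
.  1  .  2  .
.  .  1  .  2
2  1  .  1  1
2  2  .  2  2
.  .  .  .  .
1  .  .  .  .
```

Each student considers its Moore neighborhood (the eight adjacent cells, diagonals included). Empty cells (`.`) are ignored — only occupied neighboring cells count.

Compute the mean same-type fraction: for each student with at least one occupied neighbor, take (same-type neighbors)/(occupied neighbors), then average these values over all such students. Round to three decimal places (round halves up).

Row 0: (0,0)1 1/1 · (0,2)2 1/3 · (0,3)1 0/2
Row 1: (1,1)1 2/3 · (1,3)2 2/4
Row 2: (2,2)1 3/4 · (2,4)2 1/3
Row 3: (3,0)2 2/3 · (3,1)1 1/4 · (3,3)1 2/5 · (3,4)1 1/4
Row 4: (4,0)2 2/3 · (4,1)2 2/3 · (4,3)2 1/3 · (4,4)2 1/3
Row 6: (6,0)1 — no occupied neighbors
Sum over 15 students: 1/1 + 1/3 + 0/2 + 2/3 + 2/4 + 3/4 + 1/3 + 2/3 + 1/4 + 2/5 + 1/4 + 2/3 + 2/3 + 1/3 + 1/3 = 143/20; mean = 143/20 ÷ 15 = 143/300 = 0.476666… → 0.477.

0.477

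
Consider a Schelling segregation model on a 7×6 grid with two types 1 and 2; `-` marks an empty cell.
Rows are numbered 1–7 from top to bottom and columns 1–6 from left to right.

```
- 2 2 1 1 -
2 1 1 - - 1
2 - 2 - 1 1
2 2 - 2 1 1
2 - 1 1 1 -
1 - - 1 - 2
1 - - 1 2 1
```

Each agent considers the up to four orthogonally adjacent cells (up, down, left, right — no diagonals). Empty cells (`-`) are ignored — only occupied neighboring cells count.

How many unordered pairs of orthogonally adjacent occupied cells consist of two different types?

Scan each occupied cell's neighbors to the right and below so each pair is counted once.
Row 1: 2(1,2)–2(1,3)= 2(1,2)–1(2,2)≠ 2(1,3)–1(1,4)≠ 2(1,3)–1(2,3)≠ 1(1,4)–1(1,5)=  → 3/5 unlike.
Row 2: 2(2,1)–1(2,2)≠ 2(2,1)–2(3,1)= 1(2,2)–1(2,3)= 1(2,3)–2(3,3)≠ 1(2,6)–1(3,6)=  → 2/5 unlike.
Row 3: 2(3,1)–2(4,1)= 1(3,5)–1(3,6)= 1(3,5)–1(4,5)= 1(3,6)–1(4,6)=  → 0/4 unlike.
Row 4: 2(4,1)–2(4,2)= 2(4,1)–2(5,1)= 2(4,4)–1(4,5)≠ 2(4,4)–1(5,4)≠ 1(4,5)–1(4,6)= 1(4,5)–1(5,5)=  → 2/6 unlike.
Row 5: 2(5,1)–1(6,1)≠ 1(5,3)–1(5,4)= 1(5,4)–1(5,5)= 1(5,4)–1(6,4)=  → 1/4 unlike.
Row 6: 1(6,1)–1(7,1)= 1(6,4)–1(7,4)= 2(6,6)–1(7,6)≠  → 1/3 unlike.
Row 7: 1(7,4)–2(7,5)≠ 2(7,5)–1(7,6)≠  → 2/2 unlike.
Total adjacent occupied pairs: 29; unlike-type pairs: 11.

11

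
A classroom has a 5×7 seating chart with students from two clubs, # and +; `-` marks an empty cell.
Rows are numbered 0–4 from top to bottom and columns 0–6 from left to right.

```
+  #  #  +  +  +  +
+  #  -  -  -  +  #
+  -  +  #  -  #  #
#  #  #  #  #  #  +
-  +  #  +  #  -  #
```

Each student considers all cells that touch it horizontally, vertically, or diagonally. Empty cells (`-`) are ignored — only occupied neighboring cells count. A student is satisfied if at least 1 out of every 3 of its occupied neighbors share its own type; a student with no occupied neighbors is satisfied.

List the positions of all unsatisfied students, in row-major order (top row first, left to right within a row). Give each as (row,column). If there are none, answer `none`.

(2,0), (2,2), (3,6), (4,1), (4,3)

(0,0)+ 1/3 satisfied
(0,1)# 2/4 satisfied
(0,2)# 2/3 satisfied
(0,3)+ 1/2 satisfied
(0,4)+ 3/3 satisfied
(0,5)+ 3/4 satisfied
(0,6)+ 2/3 satisfied
(1,0)+ 2/4 satisfied
(1,1)# 2/6 satisfied
(1,5)+ 3/6 satisfied
(1,6)# 2/5 satisfied
(2,0)+ 1/4 not
(2,2)+ 0/5 not
(2,3)# 3/4 satisfied
(2,5)# 4/6 satisfied
(2,6)# 3/5 satisfied
(3,0)# 1/3 satisfied
(3,1)# 3/6 satisfied
(3,2)# 4/7 satisfied
(3,3)# 5/7 satisfied
(3,4)# 5/6 satisfied
(3,5)# 5/6 satisfied
(3,6)+ 0/4 not
(4,1)+ 0/4 not
(4,2)# 3/5 satisfied
(4,3)+ 0/5 not
(4,4)# 3/4 satisfied
(4,6)# 1/2 satisfied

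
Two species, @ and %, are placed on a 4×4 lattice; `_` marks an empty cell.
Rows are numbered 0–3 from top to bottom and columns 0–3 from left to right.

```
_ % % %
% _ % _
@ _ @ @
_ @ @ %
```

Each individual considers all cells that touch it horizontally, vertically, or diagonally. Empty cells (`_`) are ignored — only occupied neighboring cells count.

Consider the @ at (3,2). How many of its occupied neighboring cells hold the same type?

3

Occupied neighbors of (3,2): (2,2)=@, (2,3)=@, (3,1)=@, (3,3)=%.
Same type (@): 3 of 4.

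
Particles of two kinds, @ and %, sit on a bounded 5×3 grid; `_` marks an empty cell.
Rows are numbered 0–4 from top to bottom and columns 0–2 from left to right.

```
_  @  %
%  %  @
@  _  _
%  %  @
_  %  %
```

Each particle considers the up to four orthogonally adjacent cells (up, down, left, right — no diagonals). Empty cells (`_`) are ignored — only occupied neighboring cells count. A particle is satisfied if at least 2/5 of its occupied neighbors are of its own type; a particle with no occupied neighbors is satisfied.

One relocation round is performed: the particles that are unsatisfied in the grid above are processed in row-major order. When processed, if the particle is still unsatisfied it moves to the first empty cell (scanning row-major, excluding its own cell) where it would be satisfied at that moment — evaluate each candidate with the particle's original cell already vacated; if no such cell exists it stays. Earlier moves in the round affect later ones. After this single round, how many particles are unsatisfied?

Initially unsatisfied (in order): (0,1), (0,2), (1,1), (1,2), (2,0), (3,2).
  (0,1) → (2,2).
  (0,2) → (0,0).
  (1,1): now satisfied by earlier moves; stays.
  (1,2): now satisfied by earlier moves; stays.
  (2,0) → (0,2).
  (3,2): no empty cell satisfies it; stays.
Resulting grid:
% _ @
% % @
_ _ @
% % @
_ % %
Unsatisfied now: (3,2).

1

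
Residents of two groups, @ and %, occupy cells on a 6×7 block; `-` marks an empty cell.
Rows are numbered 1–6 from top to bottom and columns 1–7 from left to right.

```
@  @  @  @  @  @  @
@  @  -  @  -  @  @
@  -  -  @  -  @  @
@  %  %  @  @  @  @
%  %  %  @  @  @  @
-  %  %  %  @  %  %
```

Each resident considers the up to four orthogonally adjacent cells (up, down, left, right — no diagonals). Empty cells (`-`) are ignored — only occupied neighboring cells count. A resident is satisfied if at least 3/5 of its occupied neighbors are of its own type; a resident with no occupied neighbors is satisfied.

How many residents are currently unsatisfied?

7

(1,1)@ 2/2 ✓
(1,2)@ 3/3 ✓
(1,3)@ 2/2 ✓
(1,4)@ 3/3 ✓
(1,5)@ 2/2 ✓
(1,6)@ 3/3 ✓
(1,7)@ 2/2 ✓
(2,1)@ 3/3 ✓
(2,2)@ 2/2 ✓
(2,4)@ 2/2 ✓
(2,6)@ 3/3 ✓
(2,7)@ 3/3 ✓
(3,1)@ 2/2 ✓
(3,4)@ 2/2 ✓
(3,6)@ 3/3 ✓
(3,7)@ 3/3 ✓
(4,1)@ 1/3 ✗
(4,2)% 2/3 ✓
(4,3)% 2/3 ✓
(4,4)@ 3/4 ✓
(4,5)@ 3/3 ✓
(4,6)@ 4/4 ✓
(4,7)@ 3/3 ✓
(5,1)% 1/2 ✗
(5,2)% 4/4 ✓
(5,3)% 3/4 ✓
(5,4)@ 2/4 ✗
(5,5)@ 4/4 ✓
(5,6)@ 3/4 ✓
(5,7)@ 2/3 ✓
(6,2)% 2/2 ✓
(6,3)% 3/3 ✓
(6,4)% 1/3 ✗
(6,5)@ 1/3 ✗
(6,6)% 1/3 ✗
(6,7)% 1/2 ✗
Unsatisfied: (4,1), (5,1), (5,4), (6,4), (6,5), (6,6), (6,7) — 7 in total.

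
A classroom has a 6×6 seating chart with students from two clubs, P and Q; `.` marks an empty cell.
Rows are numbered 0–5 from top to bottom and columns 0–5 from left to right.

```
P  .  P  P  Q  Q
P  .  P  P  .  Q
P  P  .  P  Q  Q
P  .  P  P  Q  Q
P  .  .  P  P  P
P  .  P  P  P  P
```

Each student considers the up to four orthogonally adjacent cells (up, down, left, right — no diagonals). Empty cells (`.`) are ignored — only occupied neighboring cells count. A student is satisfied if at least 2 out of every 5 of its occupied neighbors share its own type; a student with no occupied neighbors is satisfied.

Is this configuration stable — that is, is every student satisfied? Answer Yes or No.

Yes

Row 0: (0,0)P 1/1 ok · (0,2)P 2/2 ok · (0,3)P 2/3 ok · (0,4)Q 1/2 ok · (0,5)Q 2/2 ok
Row 1: (1,0)P 2/2 ok · (1,2)P 2/2 ok · (1,3)P 3/3 ok · (1,5)Q 2/2 ok
Row 2: (2,0)P 3/3 ok · (2,1)P 1/1 ok · (2,3)P 2/3 ok · (2,4)Q 2/3 ok · (2,5)Q 3/3 ok
Row 3: (3,0)P 2/2 ok · (3,2)P 1/1 ok · (3,3)P 3/4 ok · (3,4)Q 2/4 ok · (3,5)Q 2/3 ok
Row 4: (4,0)P 2/2 ok · (4,3)P 3/3 ok · (4,4)P 3/4 ok · (4,5)P 2/3 ok
Row 5: (5,0)P 1/1 ok · (5,2)P 1/1 ok · (5,3)P 3/3 ok · (5,4)P 3/3 ok · (5,5)P 2/2 ok
All meet the threshold, so the configuration is stable.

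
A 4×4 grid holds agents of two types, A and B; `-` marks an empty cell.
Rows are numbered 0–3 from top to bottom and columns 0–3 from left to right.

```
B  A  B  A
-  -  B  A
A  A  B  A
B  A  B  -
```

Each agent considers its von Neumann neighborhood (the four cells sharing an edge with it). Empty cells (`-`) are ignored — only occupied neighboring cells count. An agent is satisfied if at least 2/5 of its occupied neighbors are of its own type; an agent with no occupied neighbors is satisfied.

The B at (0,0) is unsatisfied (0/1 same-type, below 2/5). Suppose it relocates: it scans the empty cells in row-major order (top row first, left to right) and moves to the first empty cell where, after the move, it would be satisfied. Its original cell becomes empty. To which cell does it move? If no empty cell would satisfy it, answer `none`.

Vacating (0,0). Empty cells in order:
  (1,0): 0/1 same-type → still unsatisfied.
  (1,1): 1/3 same-type → still unsatisfied.
  (3,3): 1/2 same-type → satisfied — stop here.

(3,3)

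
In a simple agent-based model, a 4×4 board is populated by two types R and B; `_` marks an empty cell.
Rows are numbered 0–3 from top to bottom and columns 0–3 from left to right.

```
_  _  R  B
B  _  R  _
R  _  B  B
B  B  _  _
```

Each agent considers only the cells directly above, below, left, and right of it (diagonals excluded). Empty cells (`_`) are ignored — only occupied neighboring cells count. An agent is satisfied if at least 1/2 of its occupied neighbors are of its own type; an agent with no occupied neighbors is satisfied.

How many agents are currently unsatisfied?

(0,2)R 1/2 ✓
(0,3)B 0/1 ✗
(1,0)B 0/1 ✗
(1,2)R 1/2 ✓
(2,0)R 0/2 ✗
(2,2)B 1/2 ✓
(2,3)B 1/1 ✓
(3,0)B 1/2 ✓
(3,1)B 1/1 ✓
Unsatisfied: (0,3), (1,0), (2,0) — 3 in total.

3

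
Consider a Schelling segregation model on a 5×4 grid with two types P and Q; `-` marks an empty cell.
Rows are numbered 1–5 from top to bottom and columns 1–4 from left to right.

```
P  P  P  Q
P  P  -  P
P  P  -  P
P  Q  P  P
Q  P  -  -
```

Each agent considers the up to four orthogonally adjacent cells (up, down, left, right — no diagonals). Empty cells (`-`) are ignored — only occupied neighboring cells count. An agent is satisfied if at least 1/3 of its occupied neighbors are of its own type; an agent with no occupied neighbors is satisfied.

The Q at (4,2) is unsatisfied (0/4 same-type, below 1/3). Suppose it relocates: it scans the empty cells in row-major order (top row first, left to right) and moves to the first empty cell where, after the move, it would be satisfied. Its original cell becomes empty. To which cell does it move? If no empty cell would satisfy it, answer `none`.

Vacating (4,2). Empty cells in order:
  (2,3): 0/3 same-type → still unsatisfied.
  (3,3): 0/3 same-type → still unsatisfied.
  (5,3): 0/2 same-type → still unsatisfied.
  (5,4): 0/1 same-type → still unsatisfied.

none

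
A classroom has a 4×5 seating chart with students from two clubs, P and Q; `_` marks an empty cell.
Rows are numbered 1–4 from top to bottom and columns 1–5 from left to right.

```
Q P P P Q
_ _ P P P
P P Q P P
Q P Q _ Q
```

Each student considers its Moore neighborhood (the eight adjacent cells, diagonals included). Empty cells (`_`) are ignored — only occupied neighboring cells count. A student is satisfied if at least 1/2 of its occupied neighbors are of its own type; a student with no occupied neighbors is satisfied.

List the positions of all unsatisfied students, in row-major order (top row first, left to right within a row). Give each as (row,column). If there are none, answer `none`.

(1,1)Q 0/1 not
(1,2)P 2/3 satisfied
(1,3)P 4/4 satisfied
(1,4)P 4/5 satisfied
(1,5)Q 0/3 not
(2,3)P 6/7 satisfied
(2,4)P 6/8 satisfied
(2,5)P 4/5 satisfied
(3,1)P 2/3 satisfied
(3,2)P 3/6 satisfied
(3,3)Q 1/6 not
(3,4)P 4/7 satisfied
(3,5)P 3/4 satisfied
(4,1)Q 0/3 not
(4,2)P 2/5 not
(4,3)Q 1/4 not
(4,5)Q 0/2 not

(1,1), (1,5), (3,3), (4,1), (4,2), (4,3), (4,5)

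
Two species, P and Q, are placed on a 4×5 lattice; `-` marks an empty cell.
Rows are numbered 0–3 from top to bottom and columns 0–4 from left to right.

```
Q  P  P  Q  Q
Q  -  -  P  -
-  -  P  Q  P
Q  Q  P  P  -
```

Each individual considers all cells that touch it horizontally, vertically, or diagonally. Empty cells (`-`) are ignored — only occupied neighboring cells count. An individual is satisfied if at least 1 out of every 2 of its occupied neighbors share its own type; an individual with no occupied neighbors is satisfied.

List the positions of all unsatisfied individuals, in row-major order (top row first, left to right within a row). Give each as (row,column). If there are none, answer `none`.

(0,0)Q 1/2 ✓
(0,1)P 1/3 ✗
(0,2)P 2/3 ✓
(0,3)Q 1/3 ✗
(0,4)Q 1/2 ✓
(1,0)Q 1/2 ✓
(1,3)P 3/6 ✓
(2,2)P 3/5 ✓
(2,3)Q 0/5 ✗
(2,4)P 2/3 ✓
(3,0)Q 1/1 ✓
(3,1)Q 1/3 ✗
(3,2)P 2/4 ✓
(3,3)P 3/4 ✓

(0,1), (0,3), (2,3), (3,1)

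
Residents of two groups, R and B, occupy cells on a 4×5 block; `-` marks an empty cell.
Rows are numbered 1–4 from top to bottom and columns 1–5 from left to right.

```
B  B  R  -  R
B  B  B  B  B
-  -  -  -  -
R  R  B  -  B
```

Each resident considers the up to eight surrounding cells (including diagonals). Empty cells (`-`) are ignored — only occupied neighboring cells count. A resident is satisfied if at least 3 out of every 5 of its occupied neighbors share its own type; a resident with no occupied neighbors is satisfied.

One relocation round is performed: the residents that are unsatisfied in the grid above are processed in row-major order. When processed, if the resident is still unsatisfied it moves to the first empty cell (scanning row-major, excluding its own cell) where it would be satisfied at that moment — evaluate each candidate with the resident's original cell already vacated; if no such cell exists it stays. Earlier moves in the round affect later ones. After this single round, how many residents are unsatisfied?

2

Initially unsatisfied (in order): (1,3), (1,5), (2,4), (2,5), (4,2), (4,3).
  (1,3): no empty cell satisfies it; stays.
  (1,5): no empty cell satisfies it; stays.
  (2,4) → (3,2).
  (2,5) → (3,1).
  (4,2) → (1,4).
  (4,3): now satisfied by earlier moves; stays.
Resulting grid:
B B R R R
B B B - -
B B - - -
R - B - B
Unsatisfied now: (1,3), (4,1).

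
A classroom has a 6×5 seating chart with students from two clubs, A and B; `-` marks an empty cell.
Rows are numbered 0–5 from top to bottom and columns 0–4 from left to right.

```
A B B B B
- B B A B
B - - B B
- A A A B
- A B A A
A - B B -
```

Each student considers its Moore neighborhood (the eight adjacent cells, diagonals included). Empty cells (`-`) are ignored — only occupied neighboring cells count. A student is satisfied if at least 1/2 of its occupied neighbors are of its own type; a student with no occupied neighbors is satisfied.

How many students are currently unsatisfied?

Row 0: (0,0)A 0/2 ✗ · (0,1)B 3/4 ✓ · (0,2)B 4/5 ✓ · (0,3)B 4/5 ✓ · (0,4)B 2/3 ✓
Row 1: (1,1)B 4/5 ✓ · (1,2)B 5/6 ✓ · (1,3)A 0/7 ✗ · (1,4)B 4/5 ✓
Row 2: (2,0)B 1/2 ✓ · (2,3)B 4/7 ✓ · (2,4)B 3/5 ✓
Row 3: (3,1)A 2/4 ✓ · (3,2)A 4/6 ✓ · (3,3)A 3/7 ✗ · (3,4)B 2/5 ✗
Row 4: (4,1)A 3/5 ✓ · (4,2)B 2/7 ✗ · (4,3)A 3/7 ✗ · (4,4)A 2/4 ✓
Row 5: (5,0)A 1/1 ✓ · (5,2)B 2/4 ✓ · (5,3)B 2/4 ✓
Unsatisfied: (0,0), (1,3), (3,3), (3,4), (4,2), (4,3) — 6 in total.

6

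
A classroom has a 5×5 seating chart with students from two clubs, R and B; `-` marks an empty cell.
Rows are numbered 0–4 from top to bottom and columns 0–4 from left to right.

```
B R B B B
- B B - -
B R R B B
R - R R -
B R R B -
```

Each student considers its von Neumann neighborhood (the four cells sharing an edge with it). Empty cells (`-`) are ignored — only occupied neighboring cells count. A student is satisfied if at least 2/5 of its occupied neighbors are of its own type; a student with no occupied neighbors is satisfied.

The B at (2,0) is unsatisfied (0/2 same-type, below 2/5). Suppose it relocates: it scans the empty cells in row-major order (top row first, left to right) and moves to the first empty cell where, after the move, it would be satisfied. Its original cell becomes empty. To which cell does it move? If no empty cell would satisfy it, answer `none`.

(1,0)

Vacating (2,0). Empty cells in order:
  (1,0): 2/2 same-type → satisfied — stop here.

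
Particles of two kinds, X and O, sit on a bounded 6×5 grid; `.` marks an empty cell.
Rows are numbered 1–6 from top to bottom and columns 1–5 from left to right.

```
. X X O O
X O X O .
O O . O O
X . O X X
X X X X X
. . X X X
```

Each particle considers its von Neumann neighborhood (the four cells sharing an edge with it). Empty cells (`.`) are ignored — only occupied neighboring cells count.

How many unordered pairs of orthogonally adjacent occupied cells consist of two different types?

Scan each occupied cell's neighbors to the right and below so each pair is counted once.
Row 1: X(1,2)–X(1,3)= X(1,2)–O(2,2)≠ X(1,3)–O(1,4)≠ X(1,3)–X(2,3)= O(1,4)–O(1,5)= O(1,4)–O(2,4)=  → 2/6 unlike.
Row 2: X(2,1)–O(2,2)≠ X(2,1)–O(3,1)≠ O(2,2)–X(2,3)≠ O(2,2)–O(3,2)= X(2,3)–O(2,4)≠ O(2,4)–O(3,4)=  → 4/6 unlike.
Row 3: O(3,1)–O(3,2)= O(3,1)–X(4,1)≠ O(3,4)–O(3,5)= O(3,4)–X(4,4)≠ O(3,5)–X(4,5)≠  → 3/5 unlike.
Row 4: X(4,1)–X(5,1)= O(4,3)–X(4,4)≠ O(4,3)–X(5,3)≠ X(4,4)–X(4,5)= X(4,4)–X(5,4)= X(4,5)–X(5,5)=  → 2/6 unlike.
Row 5: X(5,1)–X(5,2)= X(5,2)–X(5,3)= X(5,3)–X(5,4)= X(5,3)–X(6,3)= X(5,4)–X(5,5)= X(5,4)–X(6,4)= X(5,5)–X(6,5)=  → 0/7 unlike.
Row 6: X(6,3)–X(6,4)= X(6,4)–X(6,5)=  → 0/2 unlike.
Total adjacent occupied pairs: 32; unlike-type pairs: 11.

11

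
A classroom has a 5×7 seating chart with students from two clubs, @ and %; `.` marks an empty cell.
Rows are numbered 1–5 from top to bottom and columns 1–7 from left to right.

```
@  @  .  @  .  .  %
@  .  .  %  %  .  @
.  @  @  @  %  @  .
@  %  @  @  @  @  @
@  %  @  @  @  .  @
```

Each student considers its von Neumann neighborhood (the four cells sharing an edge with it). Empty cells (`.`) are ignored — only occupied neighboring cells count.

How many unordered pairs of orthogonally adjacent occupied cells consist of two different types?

11

Scan each occupied cell's neighbors to the right and below so each pair is counted once.
Row 1: @(1,1)–@(1,2)= @(1,1)–@(2,1)= @(1,4)–%(2,4)≠ %(1,7)–@(2,7)≠  → 2/4 unlike.
Row 2: %(2,4)–%(2,5)= %(2,4)–@(3,4)≠ %(2,5)–%(3,5)=  → 1/3 unlike.
Row 3: @(3,2)–@(3,3)= @(3,2)–%(4,2)≠ @(3,3)–@(3,4)= @(3,3)–@(4,3)= @(3,4)–%(3,5)≠ @(3,4)–@(4,4)= %(3,5)–@(3,6)≠ %(3,5)–@(4,5)≠ @(3,6)–@(4,6)=  → 4/9 unlike.
Row 4: @(4,1)–%(4,2)≠ @(4,1)–@(5,1)= %(4,2)–@(4,3)≠ %(4,2)–%(5,2)= @(4,3)–@(4,4)= @(4,3)–@(5,3)= @(4,4)–@(4,5)= @(4,4)–@(5,4)= @(4,5)–@(4,6)= @(4,5)–@(5,5)= @(4,6)–@(4,7)= @(4,7)–@(5,7)=  → 2/12 unlike.
Row 5: @(5,1)–%(5,2)≠ %(5,2)–@(5,3)≠ @(5,3)–@(5,4)= @(5,4)–@(5,5)=  → 2/4 unlike.
Total adjacent occupied pairs: 32; unlike-type pairs: 11.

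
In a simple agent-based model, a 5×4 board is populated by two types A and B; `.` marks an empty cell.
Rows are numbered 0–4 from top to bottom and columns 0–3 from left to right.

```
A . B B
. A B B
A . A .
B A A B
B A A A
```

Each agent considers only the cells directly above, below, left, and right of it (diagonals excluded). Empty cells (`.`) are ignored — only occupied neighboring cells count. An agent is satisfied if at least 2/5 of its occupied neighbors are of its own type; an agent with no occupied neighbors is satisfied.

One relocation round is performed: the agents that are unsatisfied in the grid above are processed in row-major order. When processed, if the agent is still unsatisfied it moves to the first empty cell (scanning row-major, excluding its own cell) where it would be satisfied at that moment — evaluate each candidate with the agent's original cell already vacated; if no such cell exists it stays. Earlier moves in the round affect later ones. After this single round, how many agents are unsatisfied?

Initially unsatisfied (in order): (1,1), (2,0), (3,0), (3,3).
  (1,1) → (0,1).
  (2,0) → (1,0).
  (3,0): now satisfied by earlier moves; stays.
  (3,3) → (2,0).
Resulting grid:
A A B B
A . B B
B . A .
B A A .
B A A A
All satisfied now.

0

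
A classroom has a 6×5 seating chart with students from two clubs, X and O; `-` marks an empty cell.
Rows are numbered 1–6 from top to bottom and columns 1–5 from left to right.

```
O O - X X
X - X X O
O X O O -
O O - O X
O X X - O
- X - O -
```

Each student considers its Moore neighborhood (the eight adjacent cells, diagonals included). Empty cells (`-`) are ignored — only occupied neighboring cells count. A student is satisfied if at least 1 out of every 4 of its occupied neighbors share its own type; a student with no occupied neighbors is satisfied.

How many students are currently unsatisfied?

Row 1: (1,1)O 1/2 satisfied · (1,2)O 1/3 satisfied · (1,4)X 3/4 satisfied · (1,5)X 2/3 satisfied
Row 2: (2,1)X 1/4 satisfied · (2,3)X 3/6 satisfied · (2,4)X 3/6 satisfied · (2,5)O 1/4 satisfied
Row 3: (3,1)O 2/4 satisfied · (3,2)X 2/6 satisfied · (3,3)O 3/6 satisfied · (3,4)O 3/6 satisfied
Row 4: (4,1)O 3/5 satisfied · (4,2)O 4/7 satisfied · (4,4)O 3/5 satisfied · (4,5)X 0/3 not
Row 5: (5,1)O 2/4 satisfied · (5,2)X 2/5 satisfied · (5,3)X 2/5 satisfied · (5,5)O 2/3 satisfied
Row 6: (6,2)X 2/3 satisfied · (6,4)O 1/2 satisfied
Unsatisfied: (4,5) — 1 in total.

1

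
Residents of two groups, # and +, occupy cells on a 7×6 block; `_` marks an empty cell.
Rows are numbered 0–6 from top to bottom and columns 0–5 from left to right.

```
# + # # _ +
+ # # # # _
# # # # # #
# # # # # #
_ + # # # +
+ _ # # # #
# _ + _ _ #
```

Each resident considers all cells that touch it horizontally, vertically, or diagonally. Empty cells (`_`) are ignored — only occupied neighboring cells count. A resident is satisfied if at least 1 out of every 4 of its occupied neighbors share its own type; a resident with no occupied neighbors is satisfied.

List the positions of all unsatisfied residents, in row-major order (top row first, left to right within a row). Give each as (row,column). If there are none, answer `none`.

(0,1), (0,5), (1,0), (4,1), (4,5), (6,0), (6,2)

Row 0: (0,0)# 1/3 ✓ · (0,1)+ 1/5 ✗ · (0,2)# 4/5 ✓ · (0,3)# 4/4 ✓ · (0,5)+ 0/1 ✗
Row 1: (1,0)+ 1/5 ✗ · (1,1)# 6/8 ✓ · (1,2)# 7/8 ✓ · (1,3)# 7/7 ✓ · (1,4)# 5/6 ✓
Row 2: (2,0)# 4/5 ✓ · (2,1)# 7/8 ✓ · (2,2)# 8/8 ✓ · (2,3)# 8/8 ✓ · (2,4)# 7/7 ✓ · (2,5)# 4/4 ✓
Row 3: (3,0)# 3/4 ✓ · (3,1)# 6/7 ✓ · (3,2)# 7/8 ✓ · (3,3)# 8/8 ✓ · (3,4)# 7/8 ✓ · (3,5)# 4/5 ✓
Row 4: (4,1)+ 1/6 ✗ · (4,2)# 6/7 ✓ · (4,3)# 8/8 ✓ · (4,4)# 7/8 ✓ · (4,5)+ 0/5 ✗
Row 5: (5,0)+ 1/2 ✓ · (5,2)# 3/5 ✓ · (5,3)# 5/6 ✓ · (5,4)# 5/6 ✓ · (5,5)# 3/4 ✓
Row 6: (6,0)# 0/1 ✗ · (6,2)+ 0/2 ✗ · (6,5)# 2/2 ✓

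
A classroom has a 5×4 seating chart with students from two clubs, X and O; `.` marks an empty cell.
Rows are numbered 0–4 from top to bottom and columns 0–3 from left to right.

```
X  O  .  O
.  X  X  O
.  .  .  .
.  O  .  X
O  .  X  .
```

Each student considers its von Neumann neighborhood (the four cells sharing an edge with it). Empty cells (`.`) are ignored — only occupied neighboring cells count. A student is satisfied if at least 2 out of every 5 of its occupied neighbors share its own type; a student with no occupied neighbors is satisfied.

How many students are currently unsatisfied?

2

Row 0: (0,0)X 0/1 ✗ · (0,1)O 0/2 ✗ · (0,3)O 1/1 ✓
Row 1: (1,1)X 1/2 ✓ · (1,2)X 1/2 ✓ · (1,3)O 1/2 ✓
Row 3: (3,1)O 0/0 ✓ · (3,3)X 0/0 ✓
Row 4: (4,0)O 0/0 ✓ · (4,2)X 0/0 ✓
Unsatisfied: (0,0), (0,1) — 2 in total.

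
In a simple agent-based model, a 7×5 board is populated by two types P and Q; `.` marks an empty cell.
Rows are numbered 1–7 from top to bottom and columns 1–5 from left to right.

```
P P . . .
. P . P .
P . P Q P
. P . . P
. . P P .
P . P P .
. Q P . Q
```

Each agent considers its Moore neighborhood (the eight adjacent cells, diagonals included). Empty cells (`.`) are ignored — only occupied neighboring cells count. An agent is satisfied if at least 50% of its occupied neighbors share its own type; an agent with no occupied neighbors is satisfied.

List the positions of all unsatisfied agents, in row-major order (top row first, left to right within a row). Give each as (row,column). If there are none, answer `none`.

Row 1: (1,1)P 2/2 satisfied · (1,2)P 2/2 satisfied
Row 2: (2,2)P 4/4 satisfied · (2,4)P 2/3 satisfied
Row 3: (3,1)P 2/2 satisfied · (3,3)P 3/4 satisfied · (3,4)Q 0/4 not · (3,5)P 2/3 satisfied
Row 4: (4,2)P 3/3 satisfied · (4,5)P 2/3 satisfied
Row 5: (5,3)P 4/4 satisfied · (5,4)P 4/4 satisfied
Row 6: (6,1)P 0/1 not · (6,3)P 4/5 satisfied · (6,4)P 4/5 satisfied
Row 7: (7,2)Q 0/3 not · (7,3)P 2/3 satisfied · (7,5)Q 0/1 not

(3,4), (6,1), (7,2), (7,5)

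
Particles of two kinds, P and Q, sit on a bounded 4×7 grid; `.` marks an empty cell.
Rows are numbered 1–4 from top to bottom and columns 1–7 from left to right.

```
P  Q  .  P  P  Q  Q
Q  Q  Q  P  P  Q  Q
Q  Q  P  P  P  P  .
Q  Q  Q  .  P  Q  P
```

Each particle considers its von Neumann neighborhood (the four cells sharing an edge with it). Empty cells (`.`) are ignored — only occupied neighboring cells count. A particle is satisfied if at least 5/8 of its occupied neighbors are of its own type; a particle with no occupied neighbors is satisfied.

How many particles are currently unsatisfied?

Row 1: (1,1)P 0/2 ✗ · (1,2)Q 1/2 ✗ · (1,4)P 2/2 ✓ · (1,5)P 2/3 ✓ · (1,6)Q 2/3 ✓ · (1,7)Q 2/2 ✓
Row 2: (2,1)Q 2/3 ✓ · (2,2)Q 4/4 ✓ · (2,3)Q 1/3 ✗ · (2,4)P 3/4 ✓ · (2,5)P 3/4 ✓ · (2,6)Q 2/4 ✗ · (2,7)Q 2/2 ✓
Row 3: (3,1)Q 3/3 ✓ · (3,2)Q 3/4 ✓ · (3,3)P 1/4 ✗ · (3,4)P 3/3 ✓ · (3,5)P 4/4 ✓ · (3,6)P 1/3 ✗
Row 4: (4,1)Q 2/2 ✓ · (4,2)Q 3/3 ✓ · (4,3)Q 1/2 ✗ · (4,5)P 1/2 ✗ · (4,6)Q 0/3 ✗ · (4,7)P 0/1 ✗
Unsatisfied: (1,1), (1,2), (2,3), (2,6), (3,3), (3,6), (4,3), (4,5), (4,6), (4,7) — 10 in total.

10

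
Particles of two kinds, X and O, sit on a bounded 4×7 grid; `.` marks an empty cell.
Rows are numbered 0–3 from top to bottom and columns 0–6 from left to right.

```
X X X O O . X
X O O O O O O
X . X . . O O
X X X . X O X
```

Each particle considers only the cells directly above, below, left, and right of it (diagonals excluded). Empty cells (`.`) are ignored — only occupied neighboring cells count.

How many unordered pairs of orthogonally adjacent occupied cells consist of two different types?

9

Scan each occupied cell's neighbors to the right and below so each pair is counted once.
From row 0: 4 unlike of 10 pairs (running 4/10).
From row 1: 2 unlike of 10 pairs (running 6/20).
From row 2: 1 unlike of 5 pairs (running 7/25).
From row 3: 2 unlike of 4 pairs (running 9/29).
Total adjacent occupied pairs: 29; unlike-type pairs: 9.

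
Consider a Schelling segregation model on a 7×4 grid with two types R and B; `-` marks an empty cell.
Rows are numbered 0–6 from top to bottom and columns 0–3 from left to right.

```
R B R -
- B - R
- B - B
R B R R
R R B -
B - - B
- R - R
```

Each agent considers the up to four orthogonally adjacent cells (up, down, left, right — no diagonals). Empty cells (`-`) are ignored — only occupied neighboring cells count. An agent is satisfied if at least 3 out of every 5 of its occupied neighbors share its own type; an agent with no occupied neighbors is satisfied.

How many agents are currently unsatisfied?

Row 0: (0,0)R 0/1 unhappy · (0,1)B 1/3 unhappy · (0,2)R 0/1 unhappy
Row 1: (1,1)B 2/2 ok · (1,3)R 0/1 unhappy
Row 2: (2,1)B 2/2 ok · (2,3)B 0/2 unhappy
Row 3: (3,0)R 1/2 unhappy · (3,1)B 1/4 unhappy · (3,2)R 1/3 unhappy · (3,3)R 1/2 unhappy
Row 4: (4,0)R 2/3 ok · (4,1)R 1/3 unhappy · (4,2)B 0/2 unhappy
Row 5: (5,0)B 0/1 unhappy · (5,3)B 0/1 unhappy
Row 6: (6,1)R 0/0 ok · (6,3)R 0/1 unhappy
Unsatisfied: (0,0), (0,1), (0,2), (1,3), (2,3), (3,0), (3,1), (3,2), (3,3), (4,1), (4,2), (5,0), (5,3), (6,3) — 14 in total.

14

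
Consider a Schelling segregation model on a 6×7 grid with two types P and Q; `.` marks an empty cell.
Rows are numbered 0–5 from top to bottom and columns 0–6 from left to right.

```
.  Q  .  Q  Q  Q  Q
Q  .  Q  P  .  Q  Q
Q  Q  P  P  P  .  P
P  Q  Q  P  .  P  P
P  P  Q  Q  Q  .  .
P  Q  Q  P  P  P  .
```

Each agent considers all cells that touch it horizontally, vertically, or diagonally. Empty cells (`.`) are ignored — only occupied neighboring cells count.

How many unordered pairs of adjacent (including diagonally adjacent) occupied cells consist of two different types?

Scan each occupied cell's neighbors to the right and below (and the two forward diagonals) so each pair is counted once.
Row 0: Q(0,1)–Q(1,2)= Q(0,1)–Q(1,0)= Q(0,3)–Q(0,4)= Q(0,3)–P(1,3)≠ Q(0,3)–Q(1,2)= Q(0,4)–Q(0,5)= Q(0,4)–Q(1,5)= Q(0,4)–P(1,3)≠ Q(0,5)–Q(0,6)= Q(0,5)–Q(1,5)= Q(0,5)–Q(1,6)= Q(0,6)–Q(1,6)= Q(0,6)–Q(1,5)=  → 2/13 unlike.
Row 1: Q(1,0)–Q(2,0)= Q(1,0)–Q(2,1)= Q(1,2)–P(1,3)≠ Q(1,2)–P(2,2)≠ Q(1,2)–P(2,3)≠ Q(1,2)–Q(2,1)= P(1,3)–P(2,3)= P(1,3)–P(2,4)= P(1,3)–P(2,2)= Q(1,5)–Q(1,6)= Q(1,5)–P(2,6)≠ Q(1,5)–P(2,4)≠ Q(1,6)–P(2,6)≠  → 6/13 unlike.
Row 2: Q(2,0)–Q(2,1)= Q(2,0)–P(3,0)≠ Q(2,0)–Q(3,1)= Q(2,1)–P(2,2)≠ Q(2,1)–Q(3,1)= Q(2,1)–Q(3,2)= Q(2,1)–P(3,0)≠ P(2,2)–P(2,3)= P(2,2)–Q(3,2)≠ P(2,2)–P(3,3)= P(2,2)–Q(3,1)≠ P(2,3)–P(2,4)= P(2,3)–P(3,3)= P(2,3)–Q(3,2)≠ P(2,4)–P(3,5)= P(2,4)–P(3,3)= P(2,6)–P(3,6)= P(2,6)–P(3,5)=  → 6/18 unlike.
Row 3: P(3,0)–Q(3,1)≠ P(3,0)–P(4,0)= P(3,0)–P(4,1)= Q(3,1)–Q(3,2)= Q(3,1)–P(4,1)≠ Q(3,1)–Q(4,2)= Q(3,1)–P(4,0)≠ Q(3,2)–P(3,3)≠ Q(3,2)–Q(4,2)= Q(3,2)–Q(4,3)= Q(3,2)–P(4,1)≠ P(3,3)–Q(4,3)≠ P(3,3)–Q(4,4)≠ P(3,3)–Q(4,2)≠ P(3,5)–P(3,6)= P(3,5)–Q(4,4)≠  → 9/16 unlike.
Row 4: P(4,0)–P(4,1)= P(4,0)–P(5,0)= P(4,0)–Q(5,1)≠ P(4,1)–Q(4,2)≠ P(4,1)–Q(5,1)≠ P(4,1)–Q(5,2)≠ P(4,1)–P(5,0)= Q(4,2)–Q(4,3)= Q(4,2)–Q(5,2)= Q(4,2)–P(5,3)≠ Q(4,2)–Q(5,1)= Q(4,3)–Q(4,4)= Q(4,3)–P(5,3)≠ Q(4,3)–P(5,4)≠ Q(4,3)–Q(5,2)= Q(4,4)–P(5,4)≠ Q(4,4)–P(5,5)≠ Q(4,4)–P(5,3)≠  → 10/18 unlike.
Row 5: P(5,0)–Q(5,1)≠ Q(5,1)–Q(5,2)= Q(5,2)–P(5,3)≠ P(5,3)–P(5,4)= P(5,4)–P(5,5)=  → 2/5 unlike.
Total adjacent occupied pairs: 83; unlike-type pairs: 35.

35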